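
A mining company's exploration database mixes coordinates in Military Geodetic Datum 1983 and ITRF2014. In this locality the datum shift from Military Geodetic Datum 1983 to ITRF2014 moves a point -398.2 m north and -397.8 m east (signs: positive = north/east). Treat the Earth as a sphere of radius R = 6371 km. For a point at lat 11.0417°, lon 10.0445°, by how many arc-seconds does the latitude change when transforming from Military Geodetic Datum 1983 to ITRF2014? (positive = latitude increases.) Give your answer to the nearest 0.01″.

On a sphere of radius R, 1 rad of latitude = R, so Δφ = ΔN / R = -398.2 / 6371000 = -6.2502e-05 rad = -12.892″.

Δφ = -12.89″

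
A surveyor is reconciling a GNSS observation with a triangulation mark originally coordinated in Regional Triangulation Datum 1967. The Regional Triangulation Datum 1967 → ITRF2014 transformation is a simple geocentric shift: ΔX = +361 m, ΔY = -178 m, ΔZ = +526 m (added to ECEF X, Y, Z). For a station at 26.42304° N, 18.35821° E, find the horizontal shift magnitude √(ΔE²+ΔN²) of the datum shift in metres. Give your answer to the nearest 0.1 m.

The local east axis at (φ, λ) is (−sin λ, cos λ, 0), so ΔE = −sin(18.35821°)·361 + cos(18.35821°)·(-178) = -282.64 m.
The local north axis is (−sin φ cos λ, −sin φ sin λ, cos φ), giving ΔN = -152.468 + 24.947 + 471.050 = 343.53 m.
Horizontal magnitude = √(ΔE² + ΔN²) = √((-282.64)² + 343.53²) = 444.86 m.

444.9 m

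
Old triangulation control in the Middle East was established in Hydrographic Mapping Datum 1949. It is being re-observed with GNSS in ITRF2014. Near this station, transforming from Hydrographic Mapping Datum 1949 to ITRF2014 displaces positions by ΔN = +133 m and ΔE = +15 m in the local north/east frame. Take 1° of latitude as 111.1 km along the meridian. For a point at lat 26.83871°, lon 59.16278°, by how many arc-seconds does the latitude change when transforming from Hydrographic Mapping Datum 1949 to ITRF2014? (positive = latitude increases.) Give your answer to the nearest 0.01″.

1° of latitude = 111.1 km, so Δφ = 133.0 / 111100 = 0.0011971° = 4.310″.

Δφ = 4.31″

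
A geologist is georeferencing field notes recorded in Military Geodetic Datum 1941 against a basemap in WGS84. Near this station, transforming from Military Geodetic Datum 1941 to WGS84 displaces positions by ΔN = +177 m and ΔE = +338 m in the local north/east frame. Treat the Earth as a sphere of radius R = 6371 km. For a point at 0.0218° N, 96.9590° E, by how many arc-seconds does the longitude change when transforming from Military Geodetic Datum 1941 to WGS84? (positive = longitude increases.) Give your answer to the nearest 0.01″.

At latitude 0.0218°, cos φ = 1.000000.
One radian of longitude at latitude φ spans R cos φ, so Δλ = ΔE / (R cos φ) = 338.0 / (6371000 × 1.000000) = 5.3053e-05 rad = 10.943″.

Δλ = 10.94″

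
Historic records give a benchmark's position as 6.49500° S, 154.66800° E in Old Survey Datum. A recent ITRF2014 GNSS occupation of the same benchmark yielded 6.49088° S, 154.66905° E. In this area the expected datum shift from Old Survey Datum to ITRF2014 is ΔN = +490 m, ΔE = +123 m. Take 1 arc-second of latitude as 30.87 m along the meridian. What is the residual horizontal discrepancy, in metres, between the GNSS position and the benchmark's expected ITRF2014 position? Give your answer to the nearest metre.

Observed coordinate differences: Δφ = +0.00412°, Δλ = +0.00105°.
Converting to metres (1° lat = 111132 m, cos φ = 0.993582): observed ΔN = 457.9 m, observed ΔE = 115.9 m.
Subtracting the expected shift leaves a residual of 457.9 − (490) = -32.1 m north and 115.9 − (123) = -7.1 m east.
Residual distance = √((-32.1)² + (-7.1)²) = 32.9 m.

33 m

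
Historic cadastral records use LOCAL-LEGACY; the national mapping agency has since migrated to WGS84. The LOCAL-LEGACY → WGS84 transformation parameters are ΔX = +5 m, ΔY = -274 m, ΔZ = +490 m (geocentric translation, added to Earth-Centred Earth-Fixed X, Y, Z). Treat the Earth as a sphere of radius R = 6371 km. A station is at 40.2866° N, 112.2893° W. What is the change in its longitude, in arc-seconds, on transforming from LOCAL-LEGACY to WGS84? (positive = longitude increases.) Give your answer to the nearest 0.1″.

Δλ = 4.6″

sin φ = 0.646611, cos φ = 0.762820, sin λ = -0.925281, cos λ = -0.379283.
East component: ΔE = −sin λ·ΔX + cos λ·ΔY = −(-0.925281)(5) + (-0.379283)(-274) = 108.55 m.
1° of latitude spans πR/180 = 111195 m; at latitude φ, 1° of longitude spans that × cos φ = 84821.7 m, so Δλ = 108.55 / 84821.7 × 3600 = 4.607″.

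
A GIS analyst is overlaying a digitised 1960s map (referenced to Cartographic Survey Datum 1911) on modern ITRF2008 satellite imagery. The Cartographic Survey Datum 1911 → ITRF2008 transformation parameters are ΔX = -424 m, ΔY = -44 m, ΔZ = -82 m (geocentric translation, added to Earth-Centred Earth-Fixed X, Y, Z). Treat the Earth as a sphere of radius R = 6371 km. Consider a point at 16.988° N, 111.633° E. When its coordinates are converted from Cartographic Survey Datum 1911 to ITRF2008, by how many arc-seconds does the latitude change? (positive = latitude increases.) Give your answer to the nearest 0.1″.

sin φ = 0.292171, cos φ = 0.956366, sin λ = 0.929564, cos λ = -0.368660.
North component: ΔN = −sin φ cos λ·ΔX − sin φ sin λ·ΔY + cos φ·ΔZ = −(0.292171)(-0.368660)(-424) − (0.292171)(0.929564)(-44) + (0.956366)(-82) = -112.14 m.
1° of latitude spans πR/180 = 111195 m, so Δφ = -112.14 / 111195 × 3600 = -3.631″.

Δφ = -3.6″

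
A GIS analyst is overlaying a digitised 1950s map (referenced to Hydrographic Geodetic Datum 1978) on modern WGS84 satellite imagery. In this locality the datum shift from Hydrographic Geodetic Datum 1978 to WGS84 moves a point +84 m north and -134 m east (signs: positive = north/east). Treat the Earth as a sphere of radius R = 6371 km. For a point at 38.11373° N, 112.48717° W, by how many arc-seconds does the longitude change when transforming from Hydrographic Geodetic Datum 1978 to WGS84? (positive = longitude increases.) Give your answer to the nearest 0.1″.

At latitude 38.11373°, cos φ = 0.786787.
One radian of longitude at latitude φ spans R cos φ, so Δλ = ΔE / (R cos φ) = -134.0 / (6371000 × 0.786787) = -2.6733e-05 rad = -5.514″.

Δλ = -5.5″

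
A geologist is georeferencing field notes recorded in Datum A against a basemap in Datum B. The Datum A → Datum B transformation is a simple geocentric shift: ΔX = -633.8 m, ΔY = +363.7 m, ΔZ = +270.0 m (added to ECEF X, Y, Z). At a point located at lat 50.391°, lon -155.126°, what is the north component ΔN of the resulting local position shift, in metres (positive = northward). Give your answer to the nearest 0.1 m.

The local north axis is (−sin φ cos λ, −sin φ sin λ, cos φ), giving ΔN = -442.992 + 117.859 + 172.137 = -153.00 m.

ΔN = -153.0 m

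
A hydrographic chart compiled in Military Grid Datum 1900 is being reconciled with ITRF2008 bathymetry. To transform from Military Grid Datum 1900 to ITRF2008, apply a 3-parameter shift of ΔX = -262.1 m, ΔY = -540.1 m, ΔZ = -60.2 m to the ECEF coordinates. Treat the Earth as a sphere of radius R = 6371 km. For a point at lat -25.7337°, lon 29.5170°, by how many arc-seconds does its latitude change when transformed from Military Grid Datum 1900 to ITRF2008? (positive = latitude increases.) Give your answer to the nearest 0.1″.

sin φ = -0.434189, cos φ = 0.900822, sin λ = 0.492682, cos λ = 0.870210.
North component: ΔN = −sin φ cos λ·ΔX − sin φ sin λ·ΔY + cos φ·ΔZ = −(-0.434189)(0.870210)(-262.1) − (-0.434189)(0.492682)(-540.1) + (0.900822)(-60.2) = -268.80 m.
1° of latitude spans πR/180 = 111195 m, so Δφ = -268.80 / 111195 × 3600 = -8.702″.

Δφ = -8.7″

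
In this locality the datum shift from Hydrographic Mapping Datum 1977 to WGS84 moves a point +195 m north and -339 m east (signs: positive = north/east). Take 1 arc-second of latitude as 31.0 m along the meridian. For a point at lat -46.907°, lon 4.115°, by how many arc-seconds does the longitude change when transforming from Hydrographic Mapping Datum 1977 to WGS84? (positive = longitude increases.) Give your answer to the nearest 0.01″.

At latitude -46.907°, cos φ = 0.683185.
1″ of longitude at this latitude = 31.00 × cos φ = 21.1787 m, so Δλ = -339.0 / 21.1787 = -16.007″.

Δλ = -16.01″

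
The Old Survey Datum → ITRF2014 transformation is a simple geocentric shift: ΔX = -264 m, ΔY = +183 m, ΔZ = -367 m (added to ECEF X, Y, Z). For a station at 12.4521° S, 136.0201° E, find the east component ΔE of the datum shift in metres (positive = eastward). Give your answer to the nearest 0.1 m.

At φ = -12.4521°, λ = 136.0201°: sin φ = -0.215623, cos φ = 0.976477, sin λ = 0.694406, cos λ = -0.719583.
ΔE = −sin λ·ΔX + cos λ·ΔY = −(0.694406)·(-264) + (-0.719583)·(183) = 51.64 m.

ΔE = 51.6 m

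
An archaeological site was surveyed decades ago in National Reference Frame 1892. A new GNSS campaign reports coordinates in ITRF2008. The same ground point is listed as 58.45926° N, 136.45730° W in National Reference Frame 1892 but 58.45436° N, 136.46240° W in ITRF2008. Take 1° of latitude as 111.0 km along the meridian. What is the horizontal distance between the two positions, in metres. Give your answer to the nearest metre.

619 m

Δφ = 58.45436° − 58.45926° = -0.00490°; Δλ = -136.46240° − -136.45730° = -0.00510°.
ΔN = Δφ × 111000 = -543.9 m; ΔE = Δλ × 111000 × cos(58.45926°) = -0.00510 × 111000 × 0.523105 = -296.1 m.
Distance = √(ΔE² + ΔN²) = √((-296.1)² + (-543.9)²) = 619.3 m.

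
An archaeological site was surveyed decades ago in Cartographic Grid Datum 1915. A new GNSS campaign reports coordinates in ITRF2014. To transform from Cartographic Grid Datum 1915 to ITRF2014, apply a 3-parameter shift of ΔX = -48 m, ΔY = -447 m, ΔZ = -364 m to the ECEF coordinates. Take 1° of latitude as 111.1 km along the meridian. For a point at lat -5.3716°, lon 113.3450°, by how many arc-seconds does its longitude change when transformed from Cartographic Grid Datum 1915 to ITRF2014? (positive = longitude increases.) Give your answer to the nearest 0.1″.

sin φ = -0.093615, cos φ = 0.995608, sin λ = 0.918135, cos λ = -0.396267.
East component: ΔE = −sin λ·ΔX + cos λ·ΔY = −(0.918135)(-48) + (-0.396267)(-447) = 221.20 m.
1° of latitude spans 111100 m; at latitude φ, 1° of longitude spans that × cos φ = 110612.1 m, so Δλ = 221.20 / 110612.1 × 3600 = 7.199″.

Δλ = 7.2″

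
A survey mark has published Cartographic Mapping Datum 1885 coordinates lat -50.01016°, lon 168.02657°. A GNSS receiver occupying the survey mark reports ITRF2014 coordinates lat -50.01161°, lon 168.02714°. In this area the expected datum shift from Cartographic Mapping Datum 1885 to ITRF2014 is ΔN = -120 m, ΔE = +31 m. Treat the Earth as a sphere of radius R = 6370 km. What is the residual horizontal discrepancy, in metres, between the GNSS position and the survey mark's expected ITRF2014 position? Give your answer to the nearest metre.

Observed coordinate differences: Δφ = -0.00145°, Δλ = +0.00057°.
Converting to metres (1° lat = 111177 m, cos φ = 0.642652): observed ΔN = -161.2 m, observed ΔE = 40.7 m.
Subtracting the expected shift leaves a residual of -161.2 − (-120) = -41.2 m north and 40.7 − (31) = 9.7 m east.
Residual distance = √((-41.2)² + 9.7²) = 42.3 m.

42 m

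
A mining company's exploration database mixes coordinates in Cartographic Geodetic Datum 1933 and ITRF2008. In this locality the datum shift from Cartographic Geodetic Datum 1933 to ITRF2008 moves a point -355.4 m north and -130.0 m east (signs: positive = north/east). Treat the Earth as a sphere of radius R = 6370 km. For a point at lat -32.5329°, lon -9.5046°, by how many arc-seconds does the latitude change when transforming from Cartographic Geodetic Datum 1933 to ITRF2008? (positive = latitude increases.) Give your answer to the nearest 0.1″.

Δφ = -11.5″

On a sphere of radius R, 1 rad of latitude = R, so Δφ = ΔN / R = -355.4 / 6370000 = -5.5793e-05 rad = -11.508″.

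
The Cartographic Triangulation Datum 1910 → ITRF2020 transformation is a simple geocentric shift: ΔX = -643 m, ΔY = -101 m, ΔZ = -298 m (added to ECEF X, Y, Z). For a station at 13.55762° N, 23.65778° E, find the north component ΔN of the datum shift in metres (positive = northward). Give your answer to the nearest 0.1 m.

At φ = 13.55762°, λ = 23.65778°: sin φ = 0.234423, cos φ = 0.972135, sin λ = 0.401273, cos λ = 0.915959.
ΔN = −sin φ cos λ·ΔX − sin φ sin λ·ΔY + cos φ·ΔZ = −(0.234423)(0.915959)(-643) − (0.234423)(0.401273)(-101) + (0.972135)(-298) = -142.13 m.

ΔN = -142.1 m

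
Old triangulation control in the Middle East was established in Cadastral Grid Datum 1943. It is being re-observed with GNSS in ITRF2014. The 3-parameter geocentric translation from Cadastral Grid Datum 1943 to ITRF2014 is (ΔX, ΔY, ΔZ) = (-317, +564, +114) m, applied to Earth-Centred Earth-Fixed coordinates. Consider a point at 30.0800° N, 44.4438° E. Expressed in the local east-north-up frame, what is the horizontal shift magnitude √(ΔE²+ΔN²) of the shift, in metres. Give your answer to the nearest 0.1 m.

624.8 m

The local east axis at (φ, λ) is (−sin λ, cos λ, 0), so ΔE = −sin(44.4438°)·(-317) + cos(44.4438°)·564 = 624.63 m.
The local north axis is (−sin φ cos λ, −sin φ sin λ, cos φ), giving ΔN = 113.433 − 197.936 + 98.647 = 14.14 m.
Horizontal magnitude = √(ΔE² + ΔN²) = √(624.63² + 14.14²) = 624.79 m.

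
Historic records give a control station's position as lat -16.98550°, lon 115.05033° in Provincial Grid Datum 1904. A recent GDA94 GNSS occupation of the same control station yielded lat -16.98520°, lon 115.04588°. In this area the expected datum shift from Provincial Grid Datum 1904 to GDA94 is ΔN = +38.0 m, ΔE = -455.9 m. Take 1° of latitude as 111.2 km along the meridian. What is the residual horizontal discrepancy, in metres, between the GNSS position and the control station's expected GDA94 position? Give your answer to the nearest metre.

18 m

Observed coordinate differences: Δφ = +0.00030°, Δλ = -0.00445°.
Converting to metres (1° lat = 111200 m, cos φ = 0.956379): observed ΔN = 33.4 m, observed ΔE = -473.3 m.
Subtracting the expected shift leaves a residual of 33.4 − (38.0) = -4.6 m north and -473.3 − (-455.9) = -17.4 m east.
Residual distance = √((-4.6)² + (-17.4)²) = 18.0 m.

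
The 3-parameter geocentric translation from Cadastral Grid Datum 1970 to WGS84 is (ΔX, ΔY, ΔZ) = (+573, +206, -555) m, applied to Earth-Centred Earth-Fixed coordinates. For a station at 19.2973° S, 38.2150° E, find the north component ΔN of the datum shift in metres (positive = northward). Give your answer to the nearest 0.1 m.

At φ = -19.2973°, λ = 38.2150°: sin φ = -0.330470, cos φ = 0.943817, sin λ = 0.618614, cos λ = 0.785695.
ΔN = −sin φ cos λ·ΔX − sin φ sin λ·ΔY + cos φ·ΔZ = −(-0.330470)(0.785695)(573) − (-0.330470)(0.618614)(206) + (0.943817)(-555) = -332.93 m.

ΔN = -332.9 m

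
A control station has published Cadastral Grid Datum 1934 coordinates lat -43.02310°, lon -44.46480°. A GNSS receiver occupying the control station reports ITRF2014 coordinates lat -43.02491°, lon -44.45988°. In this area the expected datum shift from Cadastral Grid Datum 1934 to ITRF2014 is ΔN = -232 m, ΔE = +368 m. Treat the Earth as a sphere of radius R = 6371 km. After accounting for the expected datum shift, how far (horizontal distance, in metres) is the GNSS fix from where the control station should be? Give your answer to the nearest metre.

Observed coordinate differences: Δφ = -0.00181°, Δλ = +0.00492°.
Converting to metres (1° lat = 111195 m, cos φ = 0.731079): observed ΔN = -201.3 m, observed ΔE = 400.0 m.
Subtracting the expected shift leaves a residual of -201.3 − (-232) = 30.7 m north and 400.0 − (368) = 32.0 m east.
Residual distance = √(30.7² + 32.0²) = 44.3 m.

44 m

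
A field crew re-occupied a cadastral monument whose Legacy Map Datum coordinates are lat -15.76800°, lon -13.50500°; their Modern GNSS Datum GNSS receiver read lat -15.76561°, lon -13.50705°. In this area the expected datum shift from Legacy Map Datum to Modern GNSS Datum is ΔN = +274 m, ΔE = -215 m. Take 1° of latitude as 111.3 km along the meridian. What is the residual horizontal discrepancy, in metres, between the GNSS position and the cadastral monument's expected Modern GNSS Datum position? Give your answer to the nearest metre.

Observed coordinate differences: Δφ = +0.00239°, Δλ = -0.00205°.
Converting to metres (1° lat = 111300 m, cos φ = 0.962370): observed ΔN = 266.0 m, observed ΔE = -219.6 m.
Subtracting the expected shift leaves a residual of 266.0 − (274) = -8.0 m north and -219.6 − (-215) = -4.6 m east.
Residual distance = √((-8.0)² + (-4.6)²) = 9.2 m.

9 m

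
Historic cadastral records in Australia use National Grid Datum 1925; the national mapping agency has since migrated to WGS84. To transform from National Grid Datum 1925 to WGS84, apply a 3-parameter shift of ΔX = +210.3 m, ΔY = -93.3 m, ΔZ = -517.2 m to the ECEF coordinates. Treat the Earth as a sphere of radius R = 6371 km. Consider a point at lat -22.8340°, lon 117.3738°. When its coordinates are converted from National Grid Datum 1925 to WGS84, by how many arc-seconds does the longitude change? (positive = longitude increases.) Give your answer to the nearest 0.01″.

sin φ = -0.388063, cos φ = 0.921633, sin λ = 0.888026, cos λ = -0.459794.
East component: ΔE = −sin λ·ΔX + cos λ·ΔY = −(0.888026)(210.3) + (-0.459794)(-93.3) = -143.85 m.
1° of latitude spans πR/180 = 111195 m; at latitude φ, 1° of longitude spans that × cos φ = 102480.9 m, so Δλ = -143.85 / 102480.9 × 3600 = -5.053″.

Δλ = -5.05″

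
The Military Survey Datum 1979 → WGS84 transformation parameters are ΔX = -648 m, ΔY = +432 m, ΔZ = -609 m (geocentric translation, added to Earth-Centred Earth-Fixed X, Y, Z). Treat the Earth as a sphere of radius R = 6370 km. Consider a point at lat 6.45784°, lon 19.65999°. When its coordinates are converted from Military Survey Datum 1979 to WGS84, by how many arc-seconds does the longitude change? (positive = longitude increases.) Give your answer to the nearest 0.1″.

Δλ = 20.4″

sin φ = 0.112472, cos φ = 0.993655, sin λ = 0.336438, cos λ = 0.941706.
East component: ΔE = −sin λ·ΔX + cos λ·ΔY = −(0.336438)(-648) + (0.941706)(432) = 624.83 m.
1° of latitude spans πR/180 = 111177 m; at latitude φ, 1° of longitude spans that × cos φ = 110472.0 m, so Δλ = 624.83 / 110472.0 × 3600 = 20.362″.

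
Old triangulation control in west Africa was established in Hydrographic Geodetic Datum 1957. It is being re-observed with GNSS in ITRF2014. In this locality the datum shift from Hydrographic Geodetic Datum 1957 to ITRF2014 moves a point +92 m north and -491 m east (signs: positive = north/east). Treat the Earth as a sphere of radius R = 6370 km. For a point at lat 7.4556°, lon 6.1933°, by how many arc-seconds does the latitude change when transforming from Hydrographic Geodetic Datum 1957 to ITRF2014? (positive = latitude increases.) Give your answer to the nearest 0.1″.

Δφ = 3.0″

On a sphere of radius R, 1 rad of latitude = R, so Δφ = ΔN / R = 92.0 / 6370000 = 1.4443e-05 rad = 2.979″.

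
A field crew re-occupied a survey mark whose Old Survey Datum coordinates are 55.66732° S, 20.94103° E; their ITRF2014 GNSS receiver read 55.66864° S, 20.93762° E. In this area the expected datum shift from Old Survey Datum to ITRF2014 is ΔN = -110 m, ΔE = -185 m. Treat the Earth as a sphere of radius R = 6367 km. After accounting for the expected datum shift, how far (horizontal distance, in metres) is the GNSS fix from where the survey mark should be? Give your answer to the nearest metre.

47 m

Observed coordinate differences: Δφ = -0.00132°, Δλ = -0.00341°.
Converting to metres (1° lat = 111125 m, cos φ = 0.563997): observed ΔN = -146.7 m, observed ΔE = -213.7 m.
Subtracting the expected shift leaves a residual of -146.7 − (-110) = -36.7 m north and -213.7 − (-185) = -28.7 m east.
Residual distance = √((-36.7)² + (-28.7)²) = 46.6 m.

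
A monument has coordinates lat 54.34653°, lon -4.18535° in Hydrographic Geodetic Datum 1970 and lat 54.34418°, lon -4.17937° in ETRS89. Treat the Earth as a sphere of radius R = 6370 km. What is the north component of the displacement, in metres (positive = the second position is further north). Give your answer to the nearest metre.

ΔN = -261 m

Δφ = 54.34418° − 54.34653° = -0.00235°; Δλ = -4.17937° − -4.18535° = +0.00598°.
1° along a meridian = πR/180 = 111177 m.
ΔN = Δφ × 111177 = -261.3 m; ΔE = Δλ × 111177 × cos(54.34653°) = +0.00598 × 111177 × 0.582882 = 387.5 m.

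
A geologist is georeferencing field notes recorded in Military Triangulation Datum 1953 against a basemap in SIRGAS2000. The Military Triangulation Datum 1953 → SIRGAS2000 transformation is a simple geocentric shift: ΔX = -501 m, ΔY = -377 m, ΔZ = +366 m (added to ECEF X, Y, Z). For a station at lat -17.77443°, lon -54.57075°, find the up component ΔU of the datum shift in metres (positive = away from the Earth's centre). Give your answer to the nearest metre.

ΔU = -96 m

The local up (radial) axis is (cos φ cos λ, cos φ sin λ, sin φ), giving ΔU = -276.565 + 292.528 − 111.729 = -95.77 m.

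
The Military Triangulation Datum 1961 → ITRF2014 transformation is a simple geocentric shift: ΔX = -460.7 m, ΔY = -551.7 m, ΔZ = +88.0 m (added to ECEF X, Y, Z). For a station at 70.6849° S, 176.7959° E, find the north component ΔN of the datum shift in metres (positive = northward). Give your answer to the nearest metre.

ΔN = 434 m

The local north axis is (−sin φ cos λ, −sin φ sin λ, cos φ), giving ΔN = 434.089 − 29.100 + 29.107 = 434.10 m.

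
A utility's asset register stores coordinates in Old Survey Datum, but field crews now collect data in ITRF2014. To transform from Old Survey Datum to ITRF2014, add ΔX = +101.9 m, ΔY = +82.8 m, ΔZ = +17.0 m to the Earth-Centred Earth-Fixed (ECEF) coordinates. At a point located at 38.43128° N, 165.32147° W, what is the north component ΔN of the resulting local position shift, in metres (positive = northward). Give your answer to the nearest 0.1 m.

At φ = 38.43128°, λ = -165.32147°: sin φ = 0.621576, cos φ = 0.783354, sin λ = -0.253395, cos λ = -0.967363.
ΔN = −sin φ cos λ·ΔX − sin φ sin λ·ΔY + cos φ·ΔZ = −(0.621576)(-0.967363)(101.9) − (0.621576)(-0.253395)(82.8) + (0.783354)(17.0) = 87.63 m.

ΔN = 87.6 m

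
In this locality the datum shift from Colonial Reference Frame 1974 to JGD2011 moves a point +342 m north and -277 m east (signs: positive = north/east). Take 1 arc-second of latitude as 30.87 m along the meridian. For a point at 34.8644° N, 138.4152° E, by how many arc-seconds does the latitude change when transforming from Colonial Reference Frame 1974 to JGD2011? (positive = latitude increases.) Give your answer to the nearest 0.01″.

1″ of latitude = 30.87 m, so Δφ = 342.0 / 30.87 = 11.079″.

Δφ = 11.08″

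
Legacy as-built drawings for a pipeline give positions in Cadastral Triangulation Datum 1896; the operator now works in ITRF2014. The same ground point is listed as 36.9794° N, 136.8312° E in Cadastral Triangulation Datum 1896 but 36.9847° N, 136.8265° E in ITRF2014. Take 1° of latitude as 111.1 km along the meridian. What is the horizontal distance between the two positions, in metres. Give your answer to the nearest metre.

Δφ = 36.9847° − 36.9794° = +0.0053°; Δλ = 136.8265° − 136.8312° = -0.0047°.
ΔN = Δφ × 111100 = 588.8 m; ΔE = Δλ × 111100 × cos(36.9794°) = -0.0047 × 111100 × 0.798852 = -417.1 m.
Distance = √(ΔE² + ΔN²) = √((-417.1)² + 588.8²) = 721.6 m.

722 m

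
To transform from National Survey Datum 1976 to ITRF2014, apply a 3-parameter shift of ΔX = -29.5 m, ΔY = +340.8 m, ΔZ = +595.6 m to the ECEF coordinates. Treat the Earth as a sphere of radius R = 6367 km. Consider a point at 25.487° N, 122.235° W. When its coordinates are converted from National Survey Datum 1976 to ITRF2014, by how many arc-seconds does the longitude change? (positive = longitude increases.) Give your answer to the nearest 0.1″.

sin φ = 0.430306, cos φ = 0.902683, sin λ = -0.845867, cos λ = -0.533393.
East component: ΔE = −sin λ·ΔX + cos λ·ΔY = −(-0.845867)(-29.5) + (-0.533393)(340.8) = -206.73 m.
1° of latitude spans πR/180 = 111125 m; at latitude φ, 1° of longitude spans that × cos φ = 100310.7 m, so Δλ = -206.73 / 100310.7 × 3600 = -7.419″.

Δλ = -7.4″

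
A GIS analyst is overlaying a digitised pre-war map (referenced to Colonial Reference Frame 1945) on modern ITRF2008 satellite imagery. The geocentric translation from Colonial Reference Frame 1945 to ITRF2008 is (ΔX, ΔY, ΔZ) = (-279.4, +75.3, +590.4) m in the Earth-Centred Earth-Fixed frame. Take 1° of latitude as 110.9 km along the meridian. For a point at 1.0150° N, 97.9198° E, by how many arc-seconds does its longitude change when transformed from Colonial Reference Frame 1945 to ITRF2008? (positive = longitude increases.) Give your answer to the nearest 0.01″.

Δλ = 8.65″

sin φ = 0.017714, cos φ = 0.999843, sin λ = 0.990462, cos λ = -0.137787.
East component: ΔE = −sin λ·ΔX + cos λ·ΔY = −(0.990462)(-279.4) + (-0.137787)(75.3) = 266.36 m.
1° of latitude spans 110900 m; at latitude φ, 1° of longitude spans that × cos φ = 110882.6 m, so Δλ = 266.36 / 110882.6 × 3600 = 8.648″.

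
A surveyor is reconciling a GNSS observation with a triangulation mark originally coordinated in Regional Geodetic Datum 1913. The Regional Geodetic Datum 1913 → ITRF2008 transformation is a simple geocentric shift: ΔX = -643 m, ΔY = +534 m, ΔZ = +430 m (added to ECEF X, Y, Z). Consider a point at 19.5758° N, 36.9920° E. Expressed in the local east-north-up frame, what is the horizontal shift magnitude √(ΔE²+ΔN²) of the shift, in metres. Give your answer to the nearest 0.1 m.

939.2 m

The local east axis at (φ, λ) is (−sin λ, cos λ, 0), so ΔE = −sin(36.9920°)·(-643) + cos(36.9920°)·534 = 813.41 m.
The local north axis is (−sin φ cos λ, −sin φ sin λ, cos φ), giving ΔN = 172.076 − 107.656 + 405.146 = 469.57 m.
Horizontal magnitude = √(ΔE² + ΔN²) = √(813.41² + 469.57²) = 939.22 m.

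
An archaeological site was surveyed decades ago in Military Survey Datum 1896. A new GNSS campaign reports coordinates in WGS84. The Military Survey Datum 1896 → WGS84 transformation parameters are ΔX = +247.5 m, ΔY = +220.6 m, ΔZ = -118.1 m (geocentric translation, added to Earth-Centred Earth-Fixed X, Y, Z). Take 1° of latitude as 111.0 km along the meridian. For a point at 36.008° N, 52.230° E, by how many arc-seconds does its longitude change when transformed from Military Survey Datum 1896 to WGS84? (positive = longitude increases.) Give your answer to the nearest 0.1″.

sin φ = 0.587898, cos φ = 0.808935, sin λ = 0.790476, cos λ = 0.612493.
East component: ΔE = −sin λ·ΔX + cos λ·ΔY = −(0.790476)(247.5) + (0.612493)(220.6) = -60.53 m.
1° of latitude spans 111000 m; at latitude φ, 1° of longitude spans that × cos φ = 89791.8 m, so Δλ = -60.53 / 89791.8 × 3600 = -2.427″.

Δλ = -2.4″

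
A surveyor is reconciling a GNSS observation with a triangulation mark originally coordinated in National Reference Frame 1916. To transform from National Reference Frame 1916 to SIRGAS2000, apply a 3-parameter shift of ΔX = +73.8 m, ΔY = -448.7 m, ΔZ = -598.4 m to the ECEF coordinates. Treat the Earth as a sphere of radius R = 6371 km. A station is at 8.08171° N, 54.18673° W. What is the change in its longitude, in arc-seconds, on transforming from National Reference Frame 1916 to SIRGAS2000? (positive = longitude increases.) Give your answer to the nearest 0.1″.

sin φ = 0.140585, cos φ = 0.990069, sin λ = -0.810928, cos λ = 0.585146.
East component: ΔE = −sin λ·ΔX + cos λ·ΔY = −(-0.810928)(73.8) + (0.585146)(-448.7) = -202.71 m.
1° of latitude spans πR/180 = 111195 m; at latitude φ, 1° of longitude spans that × cos φ = 110090.6 m, so Δλ = -202.71 / 110090.6 × 3600 = -6.629″.

Δλ = -6.6″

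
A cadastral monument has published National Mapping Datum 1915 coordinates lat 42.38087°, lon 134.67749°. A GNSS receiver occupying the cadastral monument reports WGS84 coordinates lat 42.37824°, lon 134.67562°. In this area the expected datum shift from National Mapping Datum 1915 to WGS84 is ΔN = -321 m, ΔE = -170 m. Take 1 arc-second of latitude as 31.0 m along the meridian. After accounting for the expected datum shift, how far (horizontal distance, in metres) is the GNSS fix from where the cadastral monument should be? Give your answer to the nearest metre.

Observed coordinate differences: Δφ = -0.00263°, Δλ = -0.00187°.
Converting to metres (1° lat = 111600 m, cos φ = 0.738680): observed ΔN = -293.5 m, observed ΔE = -154.2 m.
Subtracting the expected shift leaves a residual of -293.5 − (-321) = 27.5 m north and -154.2 − (-170) = 15.8 m east.
Residual distance = √(27.5² + 15.8²) = 31.7 m.

32 m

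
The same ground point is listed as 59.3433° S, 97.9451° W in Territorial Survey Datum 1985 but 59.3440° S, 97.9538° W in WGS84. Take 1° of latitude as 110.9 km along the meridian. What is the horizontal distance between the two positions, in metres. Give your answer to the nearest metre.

498 m

Δφ = -59.3440° − -59.3433° = -0.0007°; Δλ = -97.9538° − -97.9451° = -0.0087°.
ΔN = Δφ × 110900 = -77.6 m; ΔE = Δλ × 110900 × cos(-59.3433°) = -0.0087 × 110900 × 0.509893 = -492.0 m.
Distance = √(ΔE² + ΔN²) = √((-492.0)² + (-77.6)²) = 498.0 m.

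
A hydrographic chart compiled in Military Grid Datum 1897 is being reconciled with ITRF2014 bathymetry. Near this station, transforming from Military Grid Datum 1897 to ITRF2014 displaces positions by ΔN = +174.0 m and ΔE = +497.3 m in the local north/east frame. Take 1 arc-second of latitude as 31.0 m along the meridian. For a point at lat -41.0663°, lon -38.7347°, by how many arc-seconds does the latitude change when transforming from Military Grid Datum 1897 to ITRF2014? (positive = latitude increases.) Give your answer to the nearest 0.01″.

Δφ = 5.61″

1″ of latitude = 31.00 m, so Δφ = 174.0 / 31.00 = 5.613″.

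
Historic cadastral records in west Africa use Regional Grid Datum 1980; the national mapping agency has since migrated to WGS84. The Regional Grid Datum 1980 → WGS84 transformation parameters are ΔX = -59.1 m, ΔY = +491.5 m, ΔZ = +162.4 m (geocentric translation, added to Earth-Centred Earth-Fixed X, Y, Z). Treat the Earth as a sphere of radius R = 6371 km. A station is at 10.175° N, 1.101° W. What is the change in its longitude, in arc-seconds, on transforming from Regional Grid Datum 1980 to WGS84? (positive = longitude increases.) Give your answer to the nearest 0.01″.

sin φ = 0.176655, cos φ = 0.984273, sin λ = -0.019215, cos λ = 0.999815.
East component: ΔE = −sin λ·ΔX + cos λ·ΔY = −(-0.019215)(-59.1) + (0.999815)(491.5) = 490.27 m.
1° of latitude spans πR/180 = 111195 m; at latitude φ, 1° of longitude spans that × cos φ = 109446.1 m, so Δλ = 490.27 / 109446.1 × 3600 = 16.127″.

Δλ = 16.13″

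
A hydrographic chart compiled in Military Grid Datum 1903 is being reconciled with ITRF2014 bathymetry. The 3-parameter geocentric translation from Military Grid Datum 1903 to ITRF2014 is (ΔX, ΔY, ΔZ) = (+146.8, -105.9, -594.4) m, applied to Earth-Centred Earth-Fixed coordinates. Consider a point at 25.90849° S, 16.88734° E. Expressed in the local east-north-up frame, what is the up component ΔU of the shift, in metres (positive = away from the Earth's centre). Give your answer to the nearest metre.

ΔU = 358 m

The local up (radial) axis is (cos φ cos λ, cos φ sin λ, sin φ), giving ΔU = 126.351 − 27.671 + 259.714 = 358.39 m.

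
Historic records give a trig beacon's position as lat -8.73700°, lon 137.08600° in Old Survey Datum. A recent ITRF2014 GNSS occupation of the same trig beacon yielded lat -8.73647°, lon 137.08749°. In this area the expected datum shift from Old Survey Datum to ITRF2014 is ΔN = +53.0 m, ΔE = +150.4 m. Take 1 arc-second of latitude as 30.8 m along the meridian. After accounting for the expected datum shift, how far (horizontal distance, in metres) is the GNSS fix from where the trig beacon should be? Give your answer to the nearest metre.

Observed coordinate differences: Δφ = +0.00053°, Δλ = +0.00149°.
Converting to metres (1° lat = 110880 m, cos φ = 0.988396): observed ΔN = 58.8 m, observed ΔE = 163.3 m.
Subtracting the expected shift leaves a residual of 58.8 − (53.0) = 5.8 m north and 163.3 − (150.4) = 12.9 m east.
Residual distance = √(5.8² + 12.9²) = 14.1 m.

14 m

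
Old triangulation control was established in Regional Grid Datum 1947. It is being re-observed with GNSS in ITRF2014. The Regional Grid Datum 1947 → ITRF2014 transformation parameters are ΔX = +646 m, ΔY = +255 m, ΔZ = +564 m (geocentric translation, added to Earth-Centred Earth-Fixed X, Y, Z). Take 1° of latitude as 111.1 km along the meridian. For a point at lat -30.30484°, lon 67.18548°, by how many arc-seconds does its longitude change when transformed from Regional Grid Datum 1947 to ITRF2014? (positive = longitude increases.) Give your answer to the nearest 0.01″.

Δλ = -18.64″

sin φ = -0.504601, cos φ = 0.863353, sin λ = 0.921765, cos λ = 0.387749.
East component: ΔE = −sin λ·ΔX + cos λ·ΔY = −(0.921765)(646) + (0.387749)(255) = -496.58 m.
1° of latitude spans 111100 m; at latitude φ, 1° of longitude spans that × cos φ = 95918.5 m, so Δλ = -496.58 / 95918.5 × 3600 = -18.638″.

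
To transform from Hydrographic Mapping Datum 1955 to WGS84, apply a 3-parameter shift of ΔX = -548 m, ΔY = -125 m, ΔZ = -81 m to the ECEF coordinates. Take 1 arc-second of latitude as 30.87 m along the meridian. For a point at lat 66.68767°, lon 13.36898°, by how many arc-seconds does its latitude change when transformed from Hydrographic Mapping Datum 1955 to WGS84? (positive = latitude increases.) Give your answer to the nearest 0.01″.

Δφ = 15.68″

sin φ = 0.918361, cos φ = 0.395743, sin λ = 0.231221, cos λ = 0.972901.
North component: ΔN = −sin φ cos λ·ΔX − sin φ sin λ·ΔY + cos φ·ΔZ = −(0.918361)(0.972901)(-548) − (0.918361)(0.231221)(-125) + (0.395743)(-81) = 484.11 m.
1° of latitude spans 3600 × 30.87 = 111132 m, so Δφ = 484.11 / 111132 × 3600 = 15.682″.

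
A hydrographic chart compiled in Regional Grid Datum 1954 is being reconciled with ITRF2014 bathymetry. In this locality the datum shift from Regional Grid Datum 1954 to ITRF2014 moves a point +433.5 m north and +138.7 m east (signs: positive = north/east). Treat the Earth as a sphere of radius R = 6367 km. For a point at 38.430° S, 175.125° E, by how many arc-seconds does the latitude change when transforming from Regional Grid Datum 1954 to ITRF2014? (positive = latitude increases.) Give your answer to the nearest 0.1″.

Δφ = 14.0″

On a sphere of radius R, 1 rad of latitude = R, so Δφ = ΔN / R = 433.5 / 6367000 = 6.8085e-05 rad = 14.044″.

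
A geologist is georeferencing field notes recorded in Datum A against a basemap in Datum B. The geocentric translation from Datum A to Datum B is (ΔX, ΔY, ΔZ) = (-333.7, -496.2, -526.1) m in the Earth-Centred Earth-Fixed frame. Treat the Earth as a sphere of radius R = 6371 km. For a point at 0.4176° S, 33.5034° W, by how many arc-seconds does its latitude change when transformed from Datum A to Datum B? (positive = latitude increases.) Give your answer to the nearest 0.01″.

sin φ = -0.007288, cos φ = 0.999973, sin λ = -0.551986, cos λ = 0.833853.
North component: ΔN = −sin φ cos λ·ΔX − sin φ sin λ·ΔY + cos φ·ΔZ = −(-0.007288)(0.833853)(-333.7) − (-0.007288)(-0.551986)(-496.2) + (0.999973)(-526.1) = -526.12 m.
1° of latitude spans πR/180 = 111195 m, so Δφ = -526.12 / 111195 × 3600 = -17.033″.

Δφ = -17.03″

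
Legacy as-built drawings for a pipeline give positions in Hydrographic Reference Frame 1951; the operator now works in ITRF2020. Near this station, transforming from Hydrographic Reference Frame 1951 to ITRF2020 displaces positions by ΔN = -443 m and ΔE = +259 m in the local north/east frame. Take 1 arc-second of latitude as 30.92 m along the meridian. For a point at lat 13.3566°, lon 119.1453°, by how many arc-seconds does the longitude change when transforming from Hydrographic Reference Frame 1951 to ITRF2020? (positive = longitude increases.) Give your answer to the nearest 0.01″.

At latitude 13.3566°, cos φ = 0.972951.
1″ of longitude at this latitude = 30.92 × cos φ = 30.0836 m, so Δλ = 259.0 / 30.0836 = 8.609″.

Δλ = 8.61″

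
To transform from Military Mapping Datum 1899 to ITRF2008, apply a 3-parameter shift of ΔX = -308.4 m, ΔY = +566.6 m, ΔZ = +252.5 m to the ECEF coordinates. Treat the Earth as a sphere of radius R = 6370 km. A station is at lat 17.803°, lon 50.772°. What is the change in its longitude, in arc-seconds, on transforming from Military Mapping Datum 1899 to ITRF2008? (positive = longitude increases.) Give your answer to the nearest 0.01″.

sin φ = 0.305745, cos φ = 0.952113, sin λ = 0.774636, cos λ = 0.632408.
East component: ΔE = −sin λ·ΔX + cos λ·ΔY = −(0.774636)(-308.4) + (0.632408)(566.6) = 597.22 m.
1° of latitude spans πR/180 = 111177 m; at latitude φ, 1° of longitude spans that × cos φ = 105853.6 m, so Δλ = 597.22 / 105853.6 × 3600 = 20.311″.

Δλ = 20.31″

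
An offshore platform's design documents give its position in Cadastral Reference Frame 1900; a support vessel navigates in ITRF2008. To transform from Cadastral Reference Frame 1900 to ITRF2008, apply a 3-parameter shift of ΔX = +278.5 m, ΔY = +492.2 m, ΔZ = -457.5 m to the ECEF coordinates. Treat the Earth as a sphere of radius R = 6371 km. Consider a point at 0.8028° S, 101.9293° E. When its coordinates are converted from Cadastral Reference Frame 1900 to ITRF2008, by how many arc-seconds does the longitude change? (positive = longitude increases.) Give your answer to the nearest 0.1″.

sin φ = -0.014011, cos φ = 0.999902, sin λ = 0.978403, cos λ = -0.206705.
East component: ΔE = −sin λ·ΔX + cos λ·ΔY = −(0.978403)(278.5) + (-0.206705)(492.2) = -374.23 m.
1° of latitude spans πR/180 = 111195 m; at latitude φ, 1° of longitude spans that × cos φ = 111184.0 m, so Δλ = -374.23 / 111184.0 × 3600 = -12.117″.

Δλ = -12.1″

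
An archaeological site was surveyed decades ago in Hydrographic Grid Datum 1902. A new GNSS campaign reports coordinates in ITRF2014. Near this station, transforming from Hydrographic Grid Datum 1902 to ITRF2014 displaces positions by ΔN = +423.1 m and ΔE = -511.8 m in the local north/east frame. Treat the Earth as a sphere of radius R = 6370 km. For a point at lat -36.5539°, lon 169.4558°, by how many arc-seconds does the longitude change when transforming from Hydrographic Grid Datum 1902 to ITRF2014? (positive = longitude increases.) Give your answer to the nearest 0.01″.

Δλ = -20.63″

At latitude -36.5539°, cos φ = 0.803297.
One radian of longitude at latitude φ spans R cos φ, so Δλ = ΔE / (R cos φ) = -511.8 / (6370000 × 0.803297) = -1.0002e-04 rad = -20.631″.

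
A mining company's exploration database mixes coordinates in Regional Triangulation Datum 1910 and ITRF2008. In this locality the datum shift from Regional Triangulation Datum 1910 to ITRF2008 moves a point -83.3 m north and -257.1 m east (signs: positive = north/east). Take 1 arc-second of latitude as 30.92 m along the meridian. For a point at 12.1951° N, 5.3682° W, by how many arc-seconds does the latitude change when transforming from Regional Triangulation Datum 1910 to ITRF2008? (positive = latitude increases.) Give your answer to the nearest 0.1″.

1″ of latitude = 30.92 m, so Δφ = -83.3 / 30.92 = -2.694″.

Δφ = -2.7″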